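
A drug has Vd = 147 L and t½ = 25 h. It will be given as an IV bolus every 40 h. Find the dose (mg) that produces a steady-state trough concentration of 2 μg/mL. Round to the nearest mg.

τ/t½ = 40/25 ≈ 1.6, so f = (1/2)^(40/25) ≈ 0.329877.
Cmin,ss = (D/Vd)·f/(1−f), so D = Cmin,ss·Vd·(1−f)/f.
D = 2 × 147 × (1−f)/f ≈ 2 × 147 × 2.03143 ≈ 597.24 mg.

597 mg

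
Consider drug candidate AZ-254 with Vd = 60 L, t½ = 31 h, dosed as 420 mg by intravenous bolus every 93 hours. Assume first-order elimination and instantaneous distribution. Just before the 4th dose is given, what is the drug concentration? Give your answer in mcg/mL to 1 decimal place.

1.0 mcg/mL

f = (1/2)^(τ/t½) = (1/2)^(93/31) ≈ 0.1250.
C₀ = D/Vd = 420/60 ≈ 7.000 mcg/mL.
Before the 4th dose, 3 doses have been given. Superposition: Cmin = C₀·(f + f² + … + f^3).
≈ 7.000 × (0.1250 + 0.0156 + 0.0020) ≈ 7.000 × 0.1426 ≈ 0.998 mcg/mL.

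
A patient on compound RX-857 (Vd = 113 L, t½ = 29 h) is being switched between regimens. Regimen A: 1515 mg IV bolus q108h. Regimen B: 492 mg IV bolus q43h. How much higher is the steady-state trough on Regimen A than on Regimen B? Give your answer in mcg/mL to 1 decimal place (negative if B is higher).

-1.3 mcg/mL

Regimen A: f = (1/2)^(108/29) ≈ 0.0757; Cmin,ss = (1515/113)·f/(1−f) ≈ 1.098 mcg/mL.
Regimen B: f = (1/2)^(43/29) ≈ 0.3578; Cmin,ss = (492/113)·f/(1−f) ≈ 2.426 mcg/mL.
Difference ≈ 1.098 − 2.426 ≈ -1.328 mcg/mL.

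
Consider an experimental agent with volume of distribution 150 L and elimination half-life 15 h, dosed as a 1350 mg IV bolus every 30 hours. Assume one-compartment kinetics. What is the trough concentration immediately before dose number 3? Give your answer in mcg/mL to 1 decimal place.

2.8 mcg/mL

f = (1/2)^(τ/t½) = (1/2)^(30/15) ≈ 0.2500.
C₀ = D/Vd = 1350/150 ≈ 9.000 mcg/mL.
Before the 3rd dose, 2 doses have been given. Superposition: Cmin = C₀·(f + f²).
≈ 9.000 × (0.2500 + 0.0625) ≈ 9.000 × 0.3125 ≈ 2.812 mcg/mL.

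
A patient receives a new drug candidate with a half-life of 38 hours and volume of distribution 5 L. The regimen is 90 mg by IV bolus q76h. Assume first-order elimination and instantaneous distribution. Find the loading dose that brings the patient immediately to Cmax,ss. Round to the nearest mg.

f = (1/2)^(76/38) ≈ 0.250000; accumulation ratio R = 1/(1−f) ≈ 1.33333.
Loading dose to hit Cmax,ss on first dose: D_load = D_maint·R ≈ 90 × 1.33333 ≈ 120.00 mg.

120 mg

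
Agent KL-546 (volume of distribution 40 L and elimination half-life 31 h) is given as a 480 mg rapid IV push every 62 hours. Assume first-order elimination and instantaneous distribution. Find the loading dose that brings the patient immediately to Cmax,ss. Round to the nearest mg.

f = (1/2)^(62/31) ≈ 0.250000; accumulation ratio R = 1/(1−f) ≈ 1.33333.
Loading dose to hit Cmax,ss on first dose: D_load = D_maint·R ≈ 480 × 1.33333 ≈ 640.00 mg.

640 mg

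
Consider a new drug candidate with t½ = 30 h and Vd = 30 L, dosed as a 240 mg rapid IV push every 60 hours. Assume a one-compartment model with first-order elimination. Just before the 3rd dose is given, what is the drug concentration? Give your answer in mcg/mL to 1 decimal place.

2.5 mcg/mL

f = (1/2)^(τ/t½) = (1/2)^(60/30) ≈ 0.2500.
C₀ = D/Vd = 240/30 ≈ 8.000 mcg/mL.
Before the 3rd dose, 2 doses have been given. Superposition: Cmin = C₀·(f + f²).
≈ 8.000 × (0.2500 + 0.0625) ≈ 8.000 × 0.3125 ≈ 2.500 mcg/mL.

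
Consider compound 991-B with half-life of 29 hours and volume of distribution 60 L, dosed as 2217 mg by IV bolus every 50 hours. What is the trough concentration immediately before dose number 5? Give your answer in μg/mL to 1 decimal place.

f = (1/2)^(τ/t½) = (1/2)^(50/29) ≈ 0.3027.
C₀ = D/Vd = 2217/60 ≈ 36.950 μg/mL.
Before the 5th dose, 4 doses have been given. Superposition: Cmin = C₀·(f + f² + … + f^4).
≈ 36.950 × (0.3027 + 0.0916 + 0.0277 + 0.0084) ≈ 36.950 × 0.4304 ≈ 15.903 μg/mL.

15.9 μg/mL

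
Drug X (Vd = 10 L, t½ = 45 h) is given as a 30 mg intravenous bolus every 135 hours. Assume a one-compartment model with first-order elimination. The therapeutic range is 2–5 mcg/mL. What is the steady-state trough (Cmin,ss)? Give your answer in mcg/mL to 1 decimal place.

0.4 mcg/mL

The dosing interval is 3 half-lives, so f = 2^(−3) = 0.125.
Accumulation ratio R = 1/(1 − f) = 1/0.875 = 8/7.
Single-dose peak C₀ = D/Vd = 30/10 = 3 mcg/mL.
Steady-state peak Cmax,ss = C₀·R = 3 × 8/7 ≈ 3.429 mcg/mL.
Steady-state trough Cmin,ss = Cmax,ss·f ≈ 3.429 × 0.125 ≈ 0.429 mcg/mL.
Trough 0.4 mcg/mL vs MEC 2 mcg/mL: subtherapeutic.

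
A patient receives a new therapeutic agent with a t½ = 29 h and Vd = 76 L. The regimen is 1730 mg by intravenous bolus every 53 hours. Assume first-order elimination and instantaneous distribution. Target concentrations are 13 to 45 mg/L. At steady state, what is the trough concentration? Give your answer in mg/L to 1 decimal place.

8.9 mg/L

k = ln2/t½ = ln2/29 ≈ 0.023902 h⁻¹; fraction remaining f = e^(−kτ) = e^(−0.023902×53) ≈ 0.2817.
Each bolus raises the concentration by D/Vd = 1730/76 ≈ 22.763 mg/L.
Steady-state trough Cmin,ss = C₀·f/(1−f) ≈ 22.763 × 0.2817/0.7183 ≈ 8.927 mg/L.
Trough 8.9 mg/L vs MEC 13 mg/L: subtherapeutic.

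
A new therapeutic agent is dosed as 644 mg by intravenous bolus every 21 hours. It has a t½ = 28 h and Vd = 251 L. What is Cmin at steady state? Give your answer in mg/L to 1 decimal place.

τ/t½ = 21/28 ≈ 0.75, so fraction remaining f = (1/2)^(21/28) ≈ 0.5946.
At steady state, accumulation factor R = 1/(1 − e^(−kτ)) ≈ 2.4667.
Each bolus raises the concentration by D/Vd = 644/251 ≈ 2.566 mg/L.
Steady-state peak Cmax,ss = C₀·R ≈ 2.566 × 2.4667 ≈ 6.330 mg/L.
Steady-state trough Cmin,ss = Cmax,ss·f ≈ 6.330 × 0.5946 ≈ 3.764 mg/L.

3.8 mg/L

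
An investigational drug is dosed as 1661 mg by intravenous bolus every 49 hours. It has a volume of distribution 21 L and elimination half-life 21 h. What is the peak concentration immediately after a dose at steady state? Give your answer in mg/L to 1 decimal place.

98.7 mg/L

Over one 49-h interval, 49/21 ≈ 2.3333 half-lives elapse, leaving f ≈ 0.1984 of each dose.
At steady state, accumulation factor R = 1/(1 − e^(−kτ)) ≈ 1.2475.
Single-dose peak C₀ = D/Vd = 1661/21 ≈ 79.095 mg/L.
Cmax,ss = C₀/(1 − f) ≈ 79.095/0.8016 ≈ 98.671 mg/L.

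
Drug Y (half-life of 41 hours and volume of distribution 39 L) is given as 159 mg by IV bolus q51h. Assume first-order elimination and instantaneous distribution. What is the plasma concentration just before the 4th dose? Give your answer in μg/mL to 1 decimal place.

2.8 μg/mL

f = (1/2)^(τ/t½) = (1/2)^(51/41) ≈ 0.4222.
C₀ = D/Vd = 159/39 ≈ 4.077 μg/mL.
Before the 4th dose, 3 doses have been given. Superposition: Cmin = C₀·(f + f² + … + f^3).
≈ 4.077 × (0.4222 + 0.1783 + 0.0753) ≈ 4.077 × 0.6758 ≈ 2.755 μg/mL.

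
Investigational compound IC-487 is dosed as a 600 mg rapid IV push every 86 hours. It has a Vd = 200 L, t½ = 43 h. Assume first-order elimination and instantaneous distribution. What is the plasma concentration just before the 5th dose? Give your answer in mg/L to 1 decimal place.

1.0 mg/L

f = (1/2)^(τ/t½) = (1/2)^(86/43) ≈ 0.2500.
C₀ = D/Vd = 600/200 ≈ 3.000 mg/L.
Before the 5th dose, 4 doses have been given. Superposition: Cmin = C₀·(f + f² + … + f^4).
≈ 3.000 × (0.2500 + 0.0625 + 0.0156 + 0.0039) ≈ 3.000 × 0.3320 ≈ 0.996 mg/L.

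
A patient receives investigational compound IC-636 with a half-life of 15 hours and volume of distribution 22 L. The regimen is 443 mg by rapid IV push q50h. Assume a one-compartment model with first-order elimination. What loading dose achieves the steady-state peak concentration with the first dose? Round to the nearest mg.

492 mg

f = (1/2)^(50/15) ≈ 0.099213; accumulation ratio R = 1/(1−f) ≈ 1.11014.
Loading dose to hit Cmax,ss on first dose: D_load = D_maint·R ≈ 443 × 1.11014 ≈ 491.79 mg.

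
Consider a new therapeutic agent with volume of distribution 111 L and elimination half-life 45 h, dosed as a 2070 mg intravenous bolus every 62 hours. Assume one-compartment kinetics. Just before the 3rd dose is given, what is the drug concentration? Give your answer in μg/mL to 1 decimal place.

9.9 μg/mL

f = (1/2)^(τ/t½) = (1/2)^(62/45) ≈ 0.3848.
C₀ = D/Vd = 2070/111 ≈ 18.649 μg/mL.
Before the 3rd dose, 2 doses have been given. Superposition: Cmin = C₀·(f + f²).
≈ 18.649 × (0.3848 + 0.1481) ≈ 18.649 × 0.5329 ≈ 9.938 μg/mL.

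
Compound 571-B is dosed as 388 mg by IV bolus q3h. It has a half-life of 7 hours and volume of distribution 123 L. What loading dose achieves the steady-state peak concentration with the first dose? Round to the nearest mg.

1510 mg

f = (1/2)^(3/7) ≈ 0.742997; accumulation ratio R = 1/(1−f) ≈ 3.89101.
Loading dose to hit Cmax,ss on first dose: D_load = D_maint·R ≈ 388 × 3.89101 ≈ 1509.71 mg.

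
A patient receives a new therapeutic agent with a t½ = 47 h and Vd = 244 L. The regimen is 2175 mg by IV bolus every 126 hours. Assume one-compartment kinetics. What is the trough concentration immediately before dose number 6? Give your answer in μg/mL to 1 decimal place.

f = (1/2)^(τ/t½) = (1/2)^(126/47) ≈ 0.1559.
C₀ = D/Vd = 2175/244 ≈ 8.914 μg/mL.
Before the 6th dose, 5 doses have been given. Superposition: Cmin = C₀·(f + f² + … + f^5).
≈ 8.914 × (0.1559 + 0.0243 + 0.0038 + 0.0006 + 0.0001) ≈ 8.914 × 0.1847 ≈ 1.646 μg/mL.

1.6 μg/mL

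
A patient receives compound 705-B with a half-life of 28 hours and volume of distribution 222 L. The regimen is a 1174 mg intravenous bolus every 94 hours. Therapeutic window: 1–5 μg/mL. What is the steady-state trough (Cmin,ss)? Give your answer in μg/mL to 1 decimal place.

0.6 μg/mL

k = ln2/t½ = ln2/28 ≈ 0.024755 h⁻¹; fraction remaining f = e^(−kτ) = e^(−0.024755×94) ≈ 0.0976.
Accumulation ratio R = 1/(1 − f) ≈ 1/0.9024 ≈ 1.1082.
Each bolus raises the concentration by D/Vd = 1174/222 ≈ 5.288 μg/mL.
Cmax,ss = C₀/(1 − f) ≈ 5.288/0.9024 ≈ 5.860 μg/mL.
Steady-state trough Cmin,ss = Cmax,ss·f ≈ 5.860 × 0.0976 ≈ 0.572 μg/mL.
Trough 0.6 μg/mL vs MEC 1 μg/mL: subtherapeutic.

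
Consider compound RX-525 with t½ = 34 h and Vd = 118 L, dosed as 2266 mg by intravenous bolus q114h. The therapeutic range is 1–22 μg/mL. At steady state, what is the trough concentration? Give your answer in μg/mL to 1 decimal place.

τ/t½ = 114/34 ≈ 3.3529, so fraction remaining f = (1/2)^(114/34) ≈ 0.0979.
At steady state, accumulation factor R = 1/(1 − e^(−kτ)) ≈ 1.1085.
Single-dose peak C₀ = D/Vd = 2266/118 ≈ 19.203 μg/mL.
Steady-state peak Cmax,ss = C₀·R ≈ 19.203 × 1.1085 ≈ 21.287 μg/mL.
One interval later, Cmin,ss = Cmax,ss·e^(−kτ) ≈ 21.287 × 0.0979 ≈ 2.084 μg/mL.
Trough 2.1 μg/mL vs MEC 1 μg/mL: adequate.

2.1 μg/mL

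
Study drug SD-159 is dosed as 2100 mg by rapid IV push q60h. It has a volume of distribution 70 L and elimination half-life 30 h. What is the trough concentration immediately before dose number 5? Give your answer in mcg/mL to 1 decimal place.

10.0 mcg/mL

f = (1/2)^(τ/t½) = (1/2)^(60/30) ≈ 0.2500.
C₀ = D/Vd = 2100/70 ≈ 30.000 mcg/mL.
Before the 5th dose, 4 doses have been given. Superposition: Cmin = C₀·(f + f² + … + f^4).
≈ 30.000 × (0.2500 + 0.0625 + 0.0156 + 0.0039) ≈ 30.000 × 0.3320 ≈ 9.960 mcg/mL.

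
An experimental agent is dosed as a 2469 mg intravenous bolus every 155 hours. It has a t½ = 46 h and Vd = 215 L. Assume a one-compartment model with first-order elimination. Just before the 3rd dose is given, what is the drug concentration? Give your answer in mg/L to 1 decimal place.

f = (1/2)^(τ/t½) = (1/2)^(155/46) ≈ 0.0968.
C₀ = D/Vd = 2469/215 ≈ 11.484 mg/L.
Before the 3rd dose, 2 doses have been given. Superposition: Cmin = C₀·(f + f²).
≈ 11.484 × (0.0968 + 0.0094) ≈ 11.484 × 0.1062 ≈ 1.220 mg/L.

1.2 mg/L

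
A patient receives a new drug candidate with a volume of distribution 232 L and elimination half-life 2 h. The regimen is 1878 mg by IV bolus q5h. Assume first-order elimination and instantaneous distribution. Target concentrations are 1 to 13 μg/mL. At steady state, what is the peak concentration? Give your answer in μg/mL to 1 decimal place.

9.8 μg/mL

Over one 5-h interval, 5/2 ≈ 2.5 half-lives elapse, leaving f ≈ 0.1768 of each dose.
Accumulation ratio R = 1/(1 − f) ≈ 1/0.8232 ≈ 1.2148.
Each bolus raises the concentration by D/Vd = 1878/232 ≈ 8.095 μg/mL.
Steady-state peak Cmax,ss = C₀·R ≈ 8.095 × 1.2148 ≈ 9.834 μg/mL.
Peak 9.8 μg/mL vs MTC 13 μg/mL: below toxic threshold.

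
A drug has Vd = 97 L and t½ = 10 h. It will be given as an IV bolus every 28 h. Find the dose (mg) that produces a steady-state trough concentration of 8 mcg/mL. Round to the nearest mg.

4628 mg

τ/t½ = 28/10 ≈ 2.8, so f = (1/2)^(28/10) ≈ 0.143587.
Cmin,ss = (D/Vd)·f/(1−f), so D = Cmin,ss·Vd·(1−f)/f.
D = 8 × 97 × (1−f)/f ≈ 8 × 97 × 5.96442 ≈ 4628.39 mg.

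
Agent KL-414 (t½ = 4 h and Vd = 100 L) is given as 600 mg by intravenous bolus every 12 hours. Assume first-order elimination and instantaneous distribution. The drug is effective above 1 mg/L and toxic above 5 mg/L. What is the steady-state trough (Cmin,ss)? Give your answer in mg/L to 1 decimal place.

0.9 mg/L

The dosing interval is 3 half-lives, so f = 2^(−3) = 0.125.
At steady state, R = 1/(1 − 0.125) = 8/7.
Single-dose peak C₀ = D/Vd = 600/100 = 6 mg/L.
Steady-state peak Cmax,ss = C₀·R = 6 × 8/7 ≈ 6.857 mg/L.
Steady-state trough Cmin,ss = Cmax,ss·f ≈ 6.857 × 0.125 ≈ 0.857 mg/L.
Trough 0.9 mg/L vs MEC 1 mg/L: subtherapeutic.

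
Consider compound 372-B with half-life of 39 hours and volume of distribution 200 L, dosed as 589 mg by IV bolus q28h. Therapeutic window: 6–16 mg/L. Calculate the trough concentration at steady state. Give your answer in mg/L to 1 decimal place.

Over one 28-h interval, 28/39 ≈ 0.71795 half-lives elapse, leaving f ≈ 0.6080 of each dose.
At steady state, accumulation factor R = 1/(1 − e^(−kτ)) ≈ 2.5510.
Each bolus raises the concentration by D/Vd = 589/200 ≈ 2.945 mg/L.
Cmax,ss = C₀/(1 − f) ≈ 2.945/0.3920 ≈ 7.513 mg/L.
Steady-state trough Cmin,ss = Cmax,ss·f ≈ 7.513 × 0.6080 ≈ 4.568 mg/L.
Trough 4.6 mg/L vs MEC 6 mg/L: subtherapeutic.

4.6 mg/L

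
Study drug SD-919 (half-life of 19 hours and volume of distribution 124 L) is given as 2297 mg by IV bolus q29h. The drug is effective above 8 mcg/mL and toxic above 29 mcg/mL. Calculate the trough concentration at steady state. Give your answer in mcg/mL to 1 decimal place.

τ/t½ = 29/19 ≈ 1.5263, so fraction remaining f = (1/2)^(29/19) ≈ 0.3472.
Accumulation ratio R = 1/(1 − f) ≈ 1/0.6528 ≈ 1.5319.
Single-dose peak C₀ = D/Vd = 2297/124 ≈ 18.524 mcg/mL.
Cmax,ss = C₀/(1 − f) ≈ 18.524/0.6528 ≈ 28.376 mcg/mL.
Steady-state trough Cmin,ss = Cmax,ss·f ≈ 28.376 × 0.3472 ≈ 9.852 mcg/mL.
Trough 9.9 mcg/mL vs MEC 8 mcg/mL: adequate.

9.9 mcg/mL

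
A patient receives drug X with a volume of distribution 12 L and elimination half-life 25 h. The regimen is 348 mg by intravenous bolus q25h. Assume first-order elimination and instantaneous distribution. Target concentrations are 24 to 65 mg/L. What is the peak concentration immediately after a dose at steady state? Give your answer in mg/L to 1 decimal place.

The dosing interval is 1 half-life, so f = 2^(−1) = 0.5.
At steady state, R = 1/(1 − 0.5) = 2/1.
Single-dose peak C₀ = D/Vd = 348/12 = 29 mg/L.
Steady-state peak Cmax,ss = C₀·R = 29 × 2/1 ≈ 58.000 mg/L.
Peak 58.0 mg/L vs MTC 65 mg/L: below toxic threshold.

58.0 mg/L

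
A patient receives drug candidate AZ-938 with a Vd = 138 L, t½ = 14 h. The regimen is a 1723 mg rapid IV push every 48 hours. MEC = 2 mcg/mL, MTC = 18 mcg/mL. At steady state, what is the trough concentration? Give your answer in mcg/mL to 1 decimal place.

1.3 mcg/mL

k = ln2/t½ = ln2/14 ≈ 0.049511 h⁻¹; fraction remaining f = e^(−kτ) = e^(−0.049511×48) ≈ 0.0929.
At steady state, accumulation factor R = 1/(1 − e^(−kτ)) ≈ 1.1024.
Each bolus raises the concentration by D/Vd = 1723/138 ≈ 12.486 mcg/mL.
Steady-state peak Cmax,ss = C₀·R ≈ 12.486 × 1.1024 ≈ 13.765 mcg/mL.
Steady-state trough Cmin,ss = Cmax,ss·f ≈ 13.765 × 0.0929 ≈ 1.279 mcg/mL.
Trough 1.3 mcg/mL vs MEC 2 mcg/mL: subtherapeutic.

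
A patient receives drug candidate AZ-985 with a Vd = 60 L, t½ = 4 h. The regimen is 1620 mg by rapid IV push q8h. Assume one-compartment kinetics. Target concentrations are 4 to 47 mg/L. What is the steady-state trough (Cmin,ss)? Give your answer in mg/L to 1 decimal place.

τ = 8 h = 2 half-lives, so f = (1/2)^2 = 0.25.
Accumulation ratio R = 1/(1 − f) = 1/0.75 = 4/3.
Single-dose peak C₀ = D/Vd = 1620/60 = 27 mg/L.
Steady-state peak Cmax,ss = C₀·R = 27 × 4/3 ≈ 36.000 mg/L.
Steady-state trough Cmin,ss = Cmax,ss·f ≈ 36.000 × 0.25 ≈ 9.000 mg/L.
Trough 9.0 mg/L vs MEC 4 mg/L: adequate.

9.0 mg/L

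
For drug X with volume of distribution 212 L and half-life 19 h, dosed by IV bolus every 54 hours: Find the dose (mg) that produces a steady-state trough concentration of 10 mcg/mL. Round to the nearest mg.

13082 mg

τ/t½ = 54/19 ≈ 2.8421, so f = (1/2)^(54/19) ≈ 0.139457.
Cmin,ss = (D/Vd)·f/(1−f), so D = Cmin,ss·Vd·(1−f)/f.
D = 10 × 212 × (1−f)/f ≈ 10 × 212 × 6.17067 ≈ 13081.82 mg.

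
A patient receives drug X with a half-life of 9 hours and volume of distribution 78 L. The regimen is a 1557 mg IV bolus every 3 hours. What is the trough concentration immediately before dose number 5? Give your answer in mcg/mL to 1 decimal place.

46.3 mcg/mL

f = (1/2)^(τ/t½) = (1/2)^(3/9) ≈ 0.7937.
C₀ = D/Vd = 1557/78 ≈ 19.962 mcg/mL.
Before the 5th dose, 4 doses have been given. Superposition: Cmin = C₀·(f + f² + … + f^4).
≈ 19.962 × (0.7937 + 0.6300 + 0.5000 + 0.3968) ≈ 19.962 × 2.3205 ≈ 46.322 mcg/mL.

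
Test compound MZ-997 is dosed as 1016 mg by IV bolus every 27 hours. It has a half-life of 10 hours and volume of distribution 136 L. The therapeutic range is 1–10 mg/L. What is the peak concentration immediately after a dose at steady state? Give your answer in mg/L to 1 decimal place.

8.8 mg/L

k = ln2/t½ = ln2/10 ≈ 0.069315 h⁻¹; fraction remaining f = e^(−kτ) = e^(−0.069315×27) ≈ 0.1539.
Accumulation ratio R = 1/(1 − f) ≈ 1/0.8461 ≈ 1.1819.
Single-dose peak C₀ = D/Vd = 1016/136 ≈ 7.471 mg/L.
Steady-state peak Cmax,ss = C₀·R ≈ 7.471 × 1.1819 ≈ 8.830 mg/L.
Peak 8.8 mg/L vs MTC 10 mg/L: below toxic threshold.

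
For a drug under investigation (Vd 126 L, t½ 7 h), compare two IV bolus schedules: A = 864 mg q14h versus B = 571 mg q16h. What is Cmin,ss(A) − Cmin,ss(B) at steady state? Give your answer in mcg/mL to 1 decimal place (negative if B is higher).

1.1 mcg/mL

Regimen A: f = (1/2)^(14/7) ≈ 0.2500; Cmin,ss = (864/126)·f/(1−f) ≈ 2.286 mcg/mL.
Regimen B: f = (1/2)^(16/7) ≈ 0.2051; Cmin,ss = (571/126)·f/(1−f) ≈ 1.169 mcg/mL.
Difference ≈ 2.286 − 1.169 ≈ 1.117 mcg/mL.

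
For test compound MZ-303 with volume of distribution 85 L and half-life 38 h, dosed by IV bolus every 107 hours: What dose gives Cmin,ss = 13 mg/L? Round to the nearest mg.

τ/t½ = 107/38 ≈ 2.8158, so f = (1/2)^(107/38) ≈ 0.142024.
Cmin,ss = (D/Vd)·f/(1−f), so D = Cmin,ss·Vd·(1−f)/f.
D = 13 × 85 × (1−f)/f ≈ 13 × 85 × 6.04106 ≈ 6675.37 mg.

6675 mg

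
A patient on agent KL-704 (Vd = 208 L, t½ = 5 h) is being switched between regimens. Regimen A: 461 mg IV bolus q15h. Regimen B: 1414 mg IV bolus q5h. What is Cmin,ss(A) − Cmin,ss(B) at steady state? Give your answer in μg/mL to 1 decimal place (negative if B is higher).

Regimen A: f = (1/2)^(15/5) ≈ 0.1250; Cmin,ss = (461/208)·f/(1−f) ≈ 0.317 μg/mL.
Regimen B: f = (1/2)^(5/5) ≈ 0.5000; Cmin,ss = (1414/208)·f/(1−f) ≈ 6.798 μg/mL.
Difference ≈ 0.317 − 6.798 ≈ -6.481 μg/mL.

-6.5 μg/mL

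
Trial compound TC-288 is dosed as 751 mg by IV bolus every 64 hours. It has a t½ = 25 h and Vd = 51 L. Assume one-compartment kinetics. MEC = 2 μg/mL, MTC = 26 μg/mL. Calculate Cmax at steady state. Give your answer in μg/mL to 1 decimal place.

17.7 μg/mL

τ/t½ = 64/25 ≈ 2.56, so fraction remaining f = (1/2)^(64/25) ≈ 0.1696.
At steady state, accumulation factor R = 1/(1 − e^(−kτ)) ≈ 1.2042.
Each bolus raises the concentration by D/Vd = 751/51 ≈ 14.725 μg/mL.
Steady-state peak Cmax,ss = C₀·R ≈ 14.725 × 1.2042 ≈ 17.732 μg/mL.
Peak 17.7 μg/mL vs MTC 26 μg/mL: below toxic threshold.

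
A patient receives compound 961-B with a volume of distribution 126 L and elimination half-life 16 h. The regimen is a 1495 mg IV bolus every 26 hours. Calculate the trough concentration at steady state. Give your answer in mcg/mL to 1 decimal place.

τ/t½ = 26/16 ≈ 1.625, so fraction remaining f = (1/2)^(26/16) ≈ 0.3242.
At steady state, accumulation factor R = 1/(1 − e^(−kτ)) ≈ 1.4797.
Single-dose peak C₀ = D/Vd = 1495/126 ≈ 11.865 mcg/mL.
Steady-state peak Cmax,ss = C₀·R ≈ 11.865 × 1.4797 ≈ 17.557 mcg/mL.
Steady-state trough Cmin,ss = Cmax,ss·f ≈ 17.557 × 0.3242 ≈ 5.692 mcg/mL.

5.7 mcg/mL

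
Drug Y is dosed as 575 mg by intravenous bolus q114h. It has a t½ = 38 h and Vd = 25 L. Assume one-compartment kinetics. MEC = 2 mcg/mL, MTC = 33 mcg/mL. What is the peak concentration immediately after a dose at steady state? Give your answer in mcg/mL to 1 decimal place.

26.3 mcg/mL

τ = 114 h = 3 half-lives, so f = (1/2)^3 = 0.125.
Accumulation ratio R = 1/(1 − f) = 1/0.875 = 8/7.
Single-dose peak C₀ = D/Vd = 575/25 = 23 mcg/mL.
Steady-state peak Cmax,ss = C₀·R = 23 × 8/7 ≈ 26.286 mcg/mL.
Peak 26.3 mcg/mL vs MTC 33 mcg/mL: below toxic threshold.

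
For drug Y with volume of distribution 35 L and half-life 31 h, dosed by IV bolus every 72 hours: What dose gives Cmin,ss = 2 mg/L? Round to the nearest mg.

τ/t½ = 72/31 ≈ 2.3226, so f = (1/2)^(72/31) ≈ 0.199910.
Cmin,ss = (D/Vd)·f/(1−f), so D = Cmin,ss·Vd·(1−f)/f.
D = 2 × 35 × (1−f)/f ≈ 2 × 35 × 4.00225 ≈ 280.16 mg.

280 mg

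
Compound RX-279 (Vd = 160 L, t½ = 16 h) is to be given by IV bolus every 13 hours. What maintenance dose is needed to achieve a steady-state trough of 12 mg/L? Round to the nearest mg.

τ/t½ = 13/16 ≈ 0.8125, so f = (1/2)^(13/16) ≈ 0.569394.
Cmin,ss = (D/Vd)·f/(1−f), so D = Cmin,ss·Vd·(1−f)/f.
D = 12 × 160 × (1−f)/f ≈ 12 × 160 × 0.75625 ≈ 1452.00 mg.

1452 mg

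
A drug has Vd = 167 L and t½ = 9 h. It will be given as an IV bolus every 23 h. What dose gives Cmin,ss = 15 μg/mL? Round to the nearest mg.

12222 mg

τ/t½ = 23/9 ≈ 2.5556, so f = (1/2)^(23/9) ≈ 0.170099.
Cmin,ss = (D/Vd)·f/(1−f), so D = Cmin,ss·Vd·(1−f)/f.
D = 15 × 167 × (1−f)/f ≈ 15 × 167 × 4.87893 ≈ 12221.72 mg.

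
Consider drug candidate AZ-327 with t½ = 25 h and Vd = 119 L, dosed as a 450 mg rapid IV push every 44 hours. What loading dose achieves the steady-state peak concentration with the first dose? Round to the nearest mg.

f = (1/2)^(44/25) ≈ 0.295248; accumulation ratio R = 1/(1−f) ≈ 1.41894.
Loading dose to hit Cmax,ss on first dose: D_load = D_maint·R ≈ 450 × 1.41894 ≈ 638.52 mg.

639 mg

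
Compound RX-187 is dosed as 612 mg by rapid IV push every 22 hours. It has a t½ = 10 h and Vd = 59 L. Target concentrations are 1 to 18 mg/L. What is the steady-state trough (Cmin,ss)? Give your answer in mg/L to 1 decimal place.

2.9 mg/L

τ/t½ = 22/10 ≈ 2.2, so fraction remaining f = (1/2)^(22/10) ≈ 0.2176.
At steady state, accumulation factor R = 1/(1 − e^(−kτ)) ≈ 1.2781.
Each bolus raises the concentration by D/Vd = 612/59 ≈ 10.373 mg/L.
Steady-state peak Cmax,ss = C₀·R ≈ 10.373 × 1.2781 ≈ 13.258 mg/L.
One interval later, Cmin,ss = Cmax,ss·e^(−kτ) ≈ 13.258 × 0.2176 ≈ 2.885 mg/L.
Trough 2.9 mg/L vs MEC 1 mg/L: adequate.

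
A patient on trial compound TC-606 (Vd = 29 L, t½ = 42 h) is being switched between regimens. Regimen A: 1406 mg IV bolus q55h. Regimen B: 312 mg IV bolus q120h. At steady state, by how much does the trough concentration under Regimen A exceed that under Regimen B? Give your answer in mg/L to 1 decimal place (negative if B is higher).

Regimen A: f = (1/2)^(55/42) ≈ 0.4035; Cmin,ss = (1406/29)·f/(1−f) ≈ 32.796 mg/L.
Regimen B: f = (1/2)^(120/42) ≈ 0.1380; Cmin,ss = (312/29)·f/(1−f) ≈ 1.722 mg/L.
Difference ≈ 32.796 − 1.722 ≈ 31.074 mg/L.

31.1 mg/L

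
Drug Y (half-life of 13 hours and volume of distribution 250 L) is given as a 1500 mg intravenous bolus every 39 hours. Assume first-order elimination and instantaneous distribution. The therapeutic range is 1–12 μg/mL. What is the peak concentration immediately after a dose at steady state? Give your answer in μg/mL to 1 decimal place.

τ = 39 h = 3 half-lives, so f = (1/2)^3 = 0.125.
At steady state, R = 1/(1 − 0.125) = 8/7.
Single-dose peak C₀ = D/Vd = 1500/250 = 6 μg/mL.
Steady-state peak Cmax,ss = C₀·R = 6 × 8/7 ≈ 6.857 μg/mL.
Peak 6.9 μg/mL vs MTC 12 μg/mL: below toxic threshold.

6.9 μg/mL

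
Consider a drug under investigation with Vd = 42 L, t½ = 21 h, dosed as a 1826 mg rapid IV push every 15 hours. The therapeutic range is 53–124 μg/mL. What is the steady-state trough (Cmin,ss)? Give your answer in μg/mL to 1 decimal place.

τ/t½ = 15/21 ≈ 0.71429, so fraction remaining f = (1/2)^(15/21) ≈ 0.6095.
Accumulation ratio R = 1/(1 − f) ≈ 1/0.3905 ≈ 2.5608.
Single-dose peak C₀ = D/Vd = 1826/42 ≈ 43.476 μg/mL.
Steady-state peak Cmax,ss = C₀·R ≈ 43.476 × 2.5608 ≈ 111.333 μg/mL.
One interval later, Cmin,ss = Cmax,ss·e^(−kτ) ≈ 111.333 × 0.6095 ≈ 67.857 μg/mL.
Trough 67.9 μg/mL vs MEC 53 μg/mL: adequate.

67.9 μg/mL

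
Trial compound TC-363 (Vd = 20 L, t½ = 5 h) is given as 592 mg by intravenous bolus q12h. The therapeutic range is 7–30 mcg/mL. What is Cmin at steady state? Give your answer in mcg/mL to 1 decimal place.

6.9 mcg/mL

k = ln2/t½ = ln2/5 ≈ 0.138629 h⁻¹; fraction remaining f = e^(−kτ) = e^(−0.138629×12) ≈ 0.1895.
Each bolus raises the concentration by D/Vd = 592/20 ≈ 29.600 mcg/mL.
Steady-state trough Cmin,ss = C₀·f/(1−f) ≈ 29.600 × 0.1895/0.8105 ≈ 6.921 mcg/mL.
Trough 6.9 mcg/mL vs MEC 7 mcg/mL: subtherapeutic.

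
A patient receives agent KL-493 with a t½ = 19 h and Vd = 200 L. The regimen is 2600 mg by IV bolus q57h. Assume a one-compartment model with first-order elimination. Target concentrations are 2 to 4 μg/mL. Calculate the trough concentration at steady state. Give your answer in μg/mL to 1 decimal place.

The dosing interval is 3 half-lives, so f = 2^(−3) = 0.125.
At steady state, R = 1/(1 − 0.125) = 8/7.
Single-dose peak C₀ = D/Vd = 2600/200 = 13 μg/mL.
Steady-state peak Cmax,ss = C₀·R = 13 × 8/7 ≈ 14.857 μg/mL.
Steady-state trough Cmin,ss = Cmax,ss·f ≈ 14.857 × 0.125 ≈ 1.857 μg/mL.
Trough 1.9 μg/mL vs MEC 2 μg/mL: subtherapeutic.

1.9 μg/mL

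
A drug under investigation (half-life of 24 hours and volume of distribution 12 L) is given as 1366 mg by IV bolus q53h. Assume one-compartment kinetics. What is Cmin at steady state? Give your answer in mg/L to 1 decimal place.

31.4 mg/L

τ/t½ = 53/24 ≈ 2.2083, so fraction remaining f = (1/2)^(53/24) ≈ 0.2164.
Each bolus raises the concentration by D/Vd = 1366/12 ≈ 113.833 mg/L.
Steady-state trough Cmin,ss = C₀·f/(1−f) ≈ 113.833 × 0.2164/0.7836 ≈ 31.436 mg/L.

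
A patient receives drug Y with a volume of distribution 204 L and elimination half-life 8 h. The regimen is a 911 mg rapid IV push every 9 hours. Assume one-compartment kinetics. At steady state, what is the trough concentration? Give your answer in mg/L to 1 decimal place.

k = ln2/t½ = ln2/8 ≈ 0.086643 h⁻¹; fraction remaining f = e^(−kτ) = e^(−0.086643×9) ≈ 0.4585.
Accumulation ratio R = 1/(1 − f) ≈ 1/0.5415 ≈ 1.8467.
Single-dose peak C₀ = D/Vd = 911/204 ≈ 4.466 mg/L.
Cmax,ss = C₀/(1 − f) ≈ 4.466/0.5415 ≈ 8.247 mg/L.
One interval later, Cmin,ss = Cmax,ss·e^(−kτ) ≈ 8.247 × 0.4585 ≈ 3.781 mg/L.

3.8 mg/L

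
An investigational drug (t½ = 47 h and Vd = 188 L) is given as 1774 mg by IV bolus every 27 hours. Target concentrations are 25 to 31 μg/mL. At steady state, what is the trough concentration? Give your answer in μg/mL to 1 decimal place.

τ/t½ = 27/47 ≈ 0.57447, so fraction remaining f = (1/2)^(27/47) ≈ 0.6715.
Each bolus raises the concentration by D/Vd = 1774/188 ≈ 9.436 μg/mL.
Steady-state trough Cmin,ss = C₀·f/(1−f) ≈ 9.436 × 0.6715/0.3285 ≈ 19.289 μg/mL.
Trough 19.3 μg/mL vs MEC 25 μg/mL: subtherapeutic.

19.3 μg/mL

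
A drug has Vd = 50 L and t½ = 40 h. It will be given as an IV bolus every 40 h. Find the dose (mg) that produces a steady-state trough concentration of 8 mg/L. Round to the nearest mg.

400 mg

τ/t½ = 40/40 ≈ 1, so f = (1/2)^(40/40) ≈ 0.500000.
Cmin,ss = (D/Vd)·f/(1−f), so D = Cmin,ss·Vd·(1−f)/f.
D = 8 × 50 × (1−f)/f ≈ 8 × 50 × 1.00000 ≈ 400.00 mg.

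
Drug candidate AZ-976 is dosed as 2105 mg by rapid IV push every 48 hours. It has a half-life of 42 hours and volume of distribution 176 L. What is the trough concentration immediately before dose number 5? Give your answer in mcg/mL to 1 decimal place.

9.5 mcg/mL

f = (1/2)^(τ/t½) = (1/2)^(48/42) ≈ 0.4529.
C₀ = D/Vd = 2105/176 ≈ 11.960 mcg/mL.
Before the 5th dose, 4 doses have been given. Superposition: Cmin = C₀·(f + f² + … + f^4).
≈ 11.960 × (0.4529 + 0.2051 + 0.0929 + 0.0421) ≈ 11.960 × 0.7930 ≈ 9.484 mcg/mL.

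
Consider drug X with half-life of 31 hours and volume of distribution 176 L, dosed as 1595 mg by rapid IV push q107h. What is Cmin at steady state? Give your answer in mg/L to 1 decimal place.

τ/t½ = 107/31 ≈ 3.4516, so fraction remaining f = (1/2)^(107/31) ≈ 0.0914.
Single-dose peak C₀ = D/Vd = 1595/176 ≈ 9.062 mg/L.
Steady-state trough Cmin,ss = C₀·f/(1−f) ≈ 9.062 × 0.0914/0.9086 ≈ 0.912 mg/L.

0.9 mg/L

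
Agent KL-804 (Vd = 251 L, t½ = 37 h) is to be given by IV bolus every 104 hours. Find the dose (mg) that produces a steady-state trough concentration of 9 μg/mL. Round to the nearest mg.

τ/t½ = 104/37 ≈ 2.8108, so f = (1/2)^(104/37) ≈ 0.142515.
Cmin,ss = (D/Vd)·f/(1−f), so D = Cmin,ss·Vd·(1−f)/f.
D = 9 × 251 × (1−f)/f ≈ 9 × 251 × 6.01681 ≈ 13591.97 mg.

13592 mg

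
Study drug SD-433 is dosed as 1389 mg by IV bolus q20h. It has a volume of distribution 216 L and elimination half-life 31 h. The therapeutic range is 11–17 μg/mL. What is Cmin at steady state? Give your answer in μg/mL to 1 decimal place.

Over one 20-h interval, 20/31 ≈ 0.64516 half-lives elapse, leaving f ≈ 0.6394 of each dose.
Single-dose peak C₀ = D/Vd = 1389/216 ≈ 6.431 μg/mL.
Steady-state trough Cmin,ss = C₀·f/(1−f) ≈ 6.431 × 0.6394/0.3606 ≈ 11.403 μg/mL.
Trough 11.4 μg/mL vs MEC 11 μg/mL: adequate.

11.4 μg/mL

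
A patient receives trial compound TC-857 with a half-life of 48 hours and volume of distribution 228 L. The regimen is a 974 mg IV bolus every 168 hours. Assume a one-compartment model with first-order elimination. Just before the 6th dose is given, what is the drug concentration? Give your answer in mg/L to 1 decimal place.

f = (1/2)^(τ/t½) = (1/2)^(168/48) ≈ 0.0884.
C₀ = D/Vd = 974/228 ≈ 4.272 mg/L.
Before the 6th dose, 5 doses have been given. Superposition: Cmin = C₀·(f + f² + … + f^5).
≈ 4.272 × (0.0884 + 0.0078 + 0.0007 + 0.0001 + 0.0000) ≈ 4.272 × 0.0970 ≈ 0.414 mg/L.

0.4 mg/L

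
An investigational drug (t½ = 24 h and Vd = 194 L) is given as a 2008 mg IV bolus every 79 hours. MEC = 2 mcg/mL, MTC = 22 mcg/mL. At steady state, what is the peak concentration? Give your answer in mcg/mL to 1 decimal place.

11.5 mcg/mL

τ/t½ = 79/24 ≈ 3.2917, so fraction remaining f = (1/2)^(79/24) ≈ 0.1021.
At steady state, accumulation factor R = 1/(1 − e^(−kτ)) ≈ 1.1137.
Each bolus raises the concentration by D/Vd = 2008/194 ≈ 10.351 mcg/mL.
Steady-state peak Cmax,ss = C₀·R ≈ 10.351 × 1.1137 ≈ 11.528 mcg/mL.
Peak 11.5 mcg/mL vs MTC 22 mcg/mL: below toxic threshold.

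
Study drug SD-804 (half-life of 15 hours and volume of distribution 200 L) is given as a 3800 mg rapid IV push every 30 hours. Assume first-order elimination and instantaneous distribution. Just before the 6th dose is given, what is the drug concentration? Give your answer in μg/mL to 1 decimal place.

6.3 μg/mL

f = (1/2)^(τ/t½) = (1/2)^(30/15) ≈ 0.2500.
C₀ = D/Vd = 3800/200 ≈ 19.000 μg/mL.
Before the 6th dose, 5 doses have been given. Superposition: Cmin = C₀·(f + f² + … + f^5).
≈ 19.000 × (0.2500 + 0.0625 + 0.0156 + 0.0039 + 0.0010) ≈ 19.000 × 0.3330 ≈ 6.327 μg/mL.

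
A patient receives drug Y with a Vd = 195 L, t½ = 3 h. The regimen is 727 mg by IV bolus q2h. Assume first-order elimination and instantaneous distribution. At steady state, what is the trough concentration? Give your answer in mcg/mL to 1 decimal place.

6.3 mcg/mL

k = ln2/t½ = ln2/3 ≈ 0.231049 h⁻¹; fraction remaining f = e^(−kτ) = e^(−0.231049×2) ≈ 0.6300.
Each bolus raises the concentration by D/Vd = 727/195 ≈ 3.728 mcg/mL.
Steady-state trough Cmin,ss = C₀·f/(1−f) ≈ 3.728 × 0.6300/0.3700 ≈ 6.348 mcg/mL.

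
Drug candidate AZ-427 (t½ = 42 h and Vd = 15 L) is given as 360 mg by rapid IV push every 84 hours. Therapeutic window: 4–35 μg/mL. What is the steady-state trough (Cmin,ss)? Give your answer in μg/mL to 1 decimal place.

τ = 84 h = 2 half-lives, so f = (1/2)^2 = 0.25.
At steady state, R = 1/(1 − 0.25) = 4/3.
Single-dose peak C₀ = D/Vd = 360/15 = 24 μg/mL.
Steady-state peak Cmax,ss = C₀·R = 24 × 4/3 ≈ 32.000 μg/mL.
Steady-state trough Cmin,ss = Cmax,ss·f ≈ 32.000 × 0.25 ≈ 8.000 μg/mL.
Trough 8.0 μg/mL vs MEC 4 μg/mL: adequate.

8.0 μg/mL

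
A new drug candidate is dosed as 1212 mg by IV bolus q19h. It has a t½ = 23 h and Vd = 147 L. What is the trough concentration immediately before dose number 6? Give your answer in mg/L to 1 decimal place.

f = (1/2)^(τ/t½) = (1/2)^(19/23) ≈ 0.5641.
C₀ = D/Vd = 1212/147 ≈ 8.245 mg/L.
Before the 6th dose, 5 doses have been given. Superposition: Cmin = C₀·(f + f² + … + f^5).
≈ 8.245 × (0.5641 + 0.3182 + 0.1795 + 0.1013 + 0.0571) ≈ 8.245 × 1.2202 ≈ 10.061 mg/L.

10.1 mg/L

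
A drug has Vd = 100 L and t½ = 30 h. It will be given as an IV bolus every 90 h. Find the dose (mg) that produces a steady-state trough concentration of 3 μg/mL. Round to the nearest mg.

2100 mg

τ/t½ = 90/30 ≈ 3, so f = (1/2)^(90/30) ≈ 0.125000.
Cmin,ss = (D/Vd)·f/(1−f), so D = Cmin,ss·Vd·(1−f)/f.
D = 3 × 100 × (1−f)/f ≈ 3 × 100 × 7.00000 ≈ 2100.00 mg.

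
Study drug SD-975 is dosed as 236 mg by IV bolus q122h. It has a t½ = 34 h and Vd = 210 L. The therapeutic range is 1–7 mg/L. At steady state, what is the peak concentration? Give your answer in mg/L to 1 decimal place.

1.2 mg/L

τ/t½ = 122/34 ≈ 3.5882, so fraction remaining f = (1/2)^(122/34) ≈ 0.0831.
At steady state, accumulation factor R = 1/(1 − e^(−kτ)) ≈ 1.0906.
Each bolus raises the concentration by D/Vd = 236/210 ≈ 1.124 mg/L.
Cmax,ss = C₀/(1 − f) ≈ 1.124/0.9169 ≈ 1.226 mg/L.
Peak 1.2 mg/L vs MTC 7 mg/L: below toxic threshold.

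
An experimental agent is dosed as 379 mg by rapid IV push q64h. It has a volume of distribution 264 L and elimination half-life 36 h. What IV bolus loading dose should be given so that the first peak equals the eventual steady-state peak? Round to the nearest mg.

535 mg

f = (1/2)^(64/36) ≈ 0.291632; accumulation ratio R = 1/(1−f) ≈ 1.41170.
Loading dose to hit Cmax,ss on first dose: D_load = D_maint·R ≈ 379 × 1.41170 ≈ 535.03 mg.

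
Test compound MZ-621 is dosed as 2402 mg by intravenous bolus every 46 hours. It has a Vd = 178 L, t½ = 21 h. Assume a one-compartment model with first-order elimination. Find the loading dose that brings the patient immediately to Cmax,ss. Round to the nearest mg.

3076 mg

f = (1/2)^(46/21) ≈ 0.219079; accumulation ratio R = 1/(1−f) ≈ 1.28054.
Loading dose to hit Cmax,ss on first dose: D_load = D_maint·R ≈ 2402 × 1.28054 ≈ 3075.86 mg.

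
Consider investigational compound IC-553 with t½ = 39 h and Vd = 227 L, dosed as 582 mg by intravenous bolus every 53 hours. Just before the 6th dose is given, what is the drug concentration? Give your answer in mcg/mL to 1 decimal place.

f = (1/2)^(τ/t½) = (1/2)^(53/39) ≈ 0.3899.
C₀ = D/Vd = 582/227 ≈ 2.564 mcg/mL.
Before the 6th dose, 5 doses have been given. Superposition: Cmin = C₀·(f + f² + … + f^5).
≈ 2.564 × (0.3899 + 0.1520 + 0.0593 + 0.0231 + 0.0090) ≈ 2.564 × 0.6333 ≈ 1.624 mcg/mL.

1.6 mcg/mL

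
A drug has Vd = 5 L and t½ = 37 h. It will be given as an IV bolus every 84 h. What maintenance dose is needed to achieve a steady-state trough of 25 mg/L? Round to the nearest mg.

τ/t½ = 84/37 ≈ 2.2703, so f = (1/2)^(84/37) ≈ 0.207291.
Cmin,ss = (D/Vd)·f/(1−f), so D = Cmin,ss·Vd·(1−f)/f.
D = 25 × 5 × (1−f)/f ≈ 25 × 5 × 3.82414 ≈ 478.02 mg.

478 mg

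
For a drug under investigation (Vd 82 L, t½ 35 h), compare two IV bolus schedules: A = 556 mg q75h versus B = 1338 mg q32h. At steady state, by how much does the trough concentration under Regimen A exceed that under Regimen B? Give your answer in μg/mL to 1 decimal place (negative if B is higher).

Regimen A: f = (1/2)^(75/35) ≈ 0.2264; Cmin,ss = (556/82)·f/(1−f) ≈ 1.984 μg/mL.
Regimen B: f = (1/2)^(32/35) ≈ 0.5306; Cmin,ss = (1338/82)·f/(1−f) ≈ 18.444 μg/mL.
Difference ≈ 1.984 − 18.444 ≈ -16.460 μg/mL.

-16.5 μg/mL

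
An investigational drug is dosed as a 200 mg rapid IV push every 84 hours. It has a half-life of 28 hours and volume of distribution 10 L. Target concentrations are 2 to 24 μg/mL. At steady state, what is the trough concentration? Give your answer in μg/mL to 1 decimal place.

2.9 μg/mL

The dosing interval is 3 half-lives, so f = 2^(−3) = 0.125.
Accumulation ratio R = 1/(1 − f) = 1/0.875 = 8/7.
Single-dose peak C₀ = D/Vd = 200/10 = 20 μg/mL.
Steady-state peak Cmax,ss = C₀·R = 20 × 8/7 ≈ 22.857 μg/mL.
Steady-state trough Cmin,ss = Cmax,ss·f ≈ 22.857 × 0.125 ≈ 2.857 μg/mL.
Trough 2.9 μg/mL vs MEC 2 μg/mL: adequate.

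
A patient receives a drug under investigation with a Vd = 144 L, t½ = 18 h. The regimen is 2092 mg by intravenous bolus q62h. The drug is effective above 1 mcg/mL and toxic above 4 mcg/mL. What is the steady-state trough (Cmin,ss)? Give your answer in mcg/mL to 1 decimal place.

τ/t½ = 62/18 ≈ 3.4444, so fraction remaining f = (1/2)^(62/18) ≈ 0.0919.
Each bolus raises the concentration by D/Vd = 2092/144 ≈ 14.528 mcg/mL.
Steady-state trough Cmin,ss = C₀·f/(1−f) ≈ 14.528 × 0.0919/0.9081 ≈ 1.470 mcg/mL.
Trough 1.5 mcg/mL vs MEC 1 mcg/mL: adequate.

1.5 mcg/mL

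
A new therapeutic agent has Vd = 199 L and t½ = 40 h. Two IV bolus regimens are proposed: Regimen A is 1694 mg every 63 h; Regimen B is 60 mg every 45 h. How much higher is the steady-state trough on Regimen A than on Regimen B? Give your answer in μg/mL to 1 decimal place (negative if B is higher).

Regimen A: f = (1/2)^(63/40) ≈ 0.3356; Cmin,ss = (1694/199)·f/(1−f) ≈ 4.300 μg/mL.
Regimen B: f = (1/2)^(45/40) ≈ 0.4585; Cmin,ss = (60/199)·f/(1−f) ≈ 0.255 μg/mL.
Difference ≈ 4.300 − 0.255 ≈ 4.045 μg/mL.

4.0 μg/mL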